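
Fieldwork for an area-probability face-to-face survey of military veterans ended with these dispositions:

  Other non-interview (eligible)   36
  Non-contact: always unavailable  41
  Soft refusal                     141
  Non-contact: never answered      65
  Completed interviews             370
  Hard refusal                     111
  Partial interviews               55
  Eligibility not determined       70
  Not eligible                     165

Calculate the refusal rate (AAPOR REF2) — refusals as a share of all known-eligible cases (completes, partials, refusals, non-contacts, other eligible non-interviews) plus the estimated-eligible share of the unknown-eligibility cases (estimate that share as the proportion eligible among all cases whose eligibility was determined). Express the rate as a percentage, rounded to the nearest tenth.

Refusals = 111 + 141 = 252
Never reached = 65 + 41 = 106
Num = 252
Eligible (known) = 370 + 55 + 252 + 106 + 36 = 819
e = 819 / (819 + 165) = 819 / 984 = 0.8323
Estimated eligible among unknowns = 0.8323 × 70 = 58.26
Base = 819 + 58.26 = 877.26
REF2 = 252 / 877.26 = 0.2873

28.7%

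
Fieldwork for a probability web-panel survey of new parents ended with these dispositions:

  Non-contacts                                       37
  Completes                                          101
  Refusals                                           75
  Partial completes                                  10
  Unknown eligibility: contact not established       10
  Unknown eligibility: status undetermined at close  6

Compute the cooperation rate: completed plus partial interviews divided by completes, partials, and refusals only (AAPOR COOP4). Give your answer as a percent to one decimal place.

Unknown if eligible = 10 + 6 = 16
Num → 101 + 10 = 111
Denominator → 101 + 10 + 75 = 186
COOP4 = 111 / 186 = 0.5968

59.7%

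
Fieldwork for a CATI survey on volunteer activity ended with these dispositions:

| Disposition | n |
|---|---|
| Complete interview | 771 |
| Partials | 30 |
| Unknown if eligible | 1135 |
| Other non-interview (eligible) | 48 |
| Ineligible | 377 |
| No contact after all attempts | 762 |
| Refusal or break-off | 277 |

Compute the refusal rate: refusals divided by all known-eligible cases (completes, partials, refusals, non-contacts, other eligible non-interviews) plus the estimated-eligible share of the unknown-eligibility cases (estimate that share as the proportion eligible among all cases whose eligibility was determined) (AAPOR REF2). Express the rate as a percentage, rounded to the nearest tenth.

Top → 277
Determined eligible → 771 + 30 + 277 + 762 + 48 = 1888
e = 1888 / (1888 + 377) = 1888 / 2265 = 0.8336
Eligible share of unknowns → 0.8336 × 1135 = 946.14
Base → 1888 + 946.14 = 2834.14
REF2 = 277 / 2834.14 = 0.0977

9.8%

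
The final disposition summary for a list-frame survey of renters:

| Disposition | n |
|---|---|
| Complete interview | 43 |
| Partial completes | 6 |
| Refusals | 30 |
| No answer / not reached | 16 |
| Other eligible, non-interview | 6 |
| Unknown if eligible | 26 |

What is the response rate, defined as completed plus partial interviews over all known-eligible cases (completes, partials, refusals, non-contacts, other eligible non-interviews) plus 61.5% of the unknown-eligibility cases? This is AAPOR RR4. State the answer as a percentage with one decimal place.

Num = 43 + 6 = 49
Determined eligible = 43 + 6 + 30 + 16 + 6 = 101
Eligible share of unknowns = 0.6150 × 26 = 15.99
Denominator = 101 + 15.99 = 116.99
RR4 = 49 / 116.99 = 0.4188

41.9%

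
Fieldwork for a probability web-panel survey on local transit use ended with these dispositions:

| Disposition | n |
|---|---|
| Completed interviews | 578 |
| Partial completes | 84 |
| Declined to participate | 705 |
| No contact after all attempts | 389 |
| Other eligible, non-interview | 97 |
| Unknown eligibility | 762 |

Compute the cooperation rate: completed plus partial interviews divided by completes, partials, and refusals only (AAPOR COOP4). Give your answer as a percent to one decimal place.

Top → 578 + 84 = 662
Denominator → 578 + 84 + 705 = 1367
COOP4 = 662 / 1367 = 0.4843

48.4%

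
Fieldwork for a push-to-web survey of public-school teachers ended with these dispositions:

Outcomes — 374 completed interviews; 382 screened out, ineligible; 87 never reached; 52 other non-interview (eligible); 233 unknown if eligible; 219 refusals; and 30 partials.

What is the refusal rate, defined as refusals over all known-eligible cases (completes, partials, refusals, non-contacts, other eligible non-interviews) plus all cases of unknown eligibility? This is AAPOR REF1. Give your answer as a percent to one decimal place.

22.0%

Numerator → 219
Denominator → 374 + 30 + 219 + 87 + 52 + 233 = 995
REF1 = 219 / 995 = 0.2201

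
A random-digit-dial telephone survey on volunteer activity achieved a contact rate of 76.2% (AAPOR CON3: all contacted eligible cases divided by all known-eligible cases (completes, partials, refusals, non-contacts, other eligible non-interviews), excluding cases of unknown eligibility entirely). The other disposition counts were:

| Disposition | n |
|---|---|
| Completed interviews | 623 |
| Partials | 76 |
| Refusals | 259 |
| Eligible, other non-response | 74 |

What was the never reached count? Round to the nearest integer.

322

Numerator: 623 + 76 + 259 + 74 = 1032
CON3 = 1032 / D = 0.762
D = 1032 / 0.762 = 1354.3
Other denominator terms total 1032
never reached = 1354.3 − 1032 ≈ 322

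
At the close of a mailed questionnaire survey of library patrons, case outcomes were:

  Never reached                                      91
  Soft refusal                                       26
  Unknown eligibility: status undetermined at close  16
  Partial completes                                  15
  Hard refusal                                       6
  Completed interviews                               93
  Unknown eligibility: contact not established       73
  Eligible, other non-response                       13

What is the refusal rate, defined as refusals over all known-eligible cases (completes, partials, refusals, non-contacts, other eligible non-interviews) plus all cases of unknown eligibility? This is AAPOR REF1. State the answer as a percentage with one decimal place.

9.6%

Declined to participate = 6 + 26 = 32
Undetermined eligibility = 73 + 16 = 89
Top: 32
Denom: 93 + 15 + 32 + 91 + 13 + 89 = 333
REF1 = 32 / 333 = 0.0961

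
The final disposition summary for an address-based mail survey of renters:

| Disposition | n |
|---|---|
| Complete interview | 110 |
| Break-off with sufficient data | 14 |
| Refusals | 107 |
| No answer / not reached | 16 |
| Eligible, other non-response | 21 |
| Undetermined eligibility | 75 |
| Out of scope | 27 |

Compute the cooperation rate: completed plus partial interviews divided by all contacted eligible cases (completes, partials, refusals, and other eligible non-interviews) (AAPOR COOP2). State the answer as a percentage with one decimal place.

Num = 110 + 14 = 124
Denominator = 110 + 14 + 107 + 21 = 252
COOP2 = 124 / 252 = 0.4921

49.2%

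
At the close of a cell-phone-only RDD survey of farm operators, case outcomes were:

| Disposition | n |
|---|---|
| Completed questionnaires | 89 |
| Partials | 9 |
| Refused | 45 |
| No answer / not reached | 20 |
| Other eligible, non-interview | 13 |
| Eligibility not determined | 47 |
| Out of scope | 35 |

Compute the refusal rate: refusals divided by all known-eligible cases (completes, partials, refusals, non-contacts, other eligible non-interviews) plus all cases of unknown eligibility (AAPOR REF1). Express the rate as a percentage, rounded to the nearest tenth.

Num → 45
Base → 89 + 9 + 45 + 20 + 13 + 47 = 223
REF1 = 45 / 223 = 0.2018

20.2%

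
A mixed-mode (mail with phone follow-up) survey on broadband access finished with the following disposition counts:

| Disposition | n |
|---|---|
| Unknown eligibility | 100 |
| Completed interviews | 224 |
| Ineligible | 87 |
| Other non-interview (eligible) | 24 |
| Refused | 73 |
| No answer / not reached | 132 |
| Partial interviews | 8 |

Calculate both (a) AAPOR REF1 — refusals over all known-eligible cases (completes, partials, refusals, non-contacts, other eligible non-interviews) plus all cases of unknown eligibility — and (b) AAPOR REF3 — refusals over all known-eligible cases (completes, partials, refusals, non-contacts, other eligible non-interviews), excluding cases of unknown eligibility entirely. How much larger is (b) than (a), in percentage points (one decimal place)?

Num: 73
Denominator: 224 + 8 + 73 + 132 + 24 + 100 = 561
REF1 = 73 / 561 = 0.1301
Denominator: 224 + 8 + 73 + 132 + 24 = 461
REF3 = 73 / 461 = 0.1584
Difference = 15.84 − 13.01 = 2.83 percentage points

2.8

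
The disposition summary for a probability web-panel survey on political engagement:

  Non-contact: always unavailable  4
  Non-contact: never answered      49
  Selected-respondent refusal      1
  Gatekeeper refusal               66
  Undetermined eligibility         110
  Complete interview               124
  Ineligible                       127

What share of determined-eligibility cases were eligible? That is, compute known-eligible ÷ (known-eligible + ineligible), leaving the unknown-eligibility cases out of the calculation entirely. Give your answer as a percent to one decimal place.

65.8%

Refusals = 66 + 1 = 67
Never reached = 49 + 4 = 53
Eligible (known): 124 + 67 + 53 = 244
e = 244 / (244 + 127) = 244 / 371 = 0.6577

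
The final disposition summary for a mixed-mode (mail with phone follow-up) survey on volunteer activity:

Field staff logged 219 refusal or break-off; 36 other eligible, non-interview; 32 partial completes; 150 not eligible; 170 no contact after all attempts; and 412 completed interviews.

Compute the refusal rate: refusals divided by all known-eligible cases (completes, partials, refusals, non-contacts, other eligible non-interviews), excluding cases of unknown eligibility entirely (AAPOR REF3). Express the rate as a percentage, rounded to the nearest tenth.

25.2%

Num → 219
Denominator → 412 + 32 + 219 + 170 + 36 = 869
REF3 = 219 / 869 = 0.2520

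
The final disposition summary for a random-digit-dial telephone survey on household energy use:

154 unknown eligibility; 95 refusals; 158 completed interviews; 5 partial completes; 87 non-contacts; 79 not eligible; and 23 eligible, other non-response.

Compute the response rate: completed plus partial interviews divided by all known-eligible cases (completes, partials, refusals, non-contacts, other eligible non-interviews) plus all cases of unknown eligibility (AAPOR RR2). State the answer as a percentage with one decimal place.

31.2%

Top: 158 + 5 = 163
Base: 158 + 5 + 95 + 87 + 23 + 154 = 522
RR2 = 163 / 522 = 0.3123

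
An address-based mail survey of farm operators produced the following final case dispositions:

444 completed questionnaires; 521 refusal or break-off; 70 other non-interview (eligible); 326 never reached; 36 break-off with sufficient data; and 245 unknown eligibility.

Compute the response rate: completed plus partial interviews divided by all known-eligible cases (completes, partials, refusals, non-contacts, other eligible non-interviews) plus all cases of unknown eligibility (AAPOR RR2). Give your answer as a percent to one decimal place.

29.2%

Top: 444 + 36 = 480
Base: 444 + 36 + 521 + 326 + 70 + 245 = 1642
RR2 = 480 / 1642 = 0.2923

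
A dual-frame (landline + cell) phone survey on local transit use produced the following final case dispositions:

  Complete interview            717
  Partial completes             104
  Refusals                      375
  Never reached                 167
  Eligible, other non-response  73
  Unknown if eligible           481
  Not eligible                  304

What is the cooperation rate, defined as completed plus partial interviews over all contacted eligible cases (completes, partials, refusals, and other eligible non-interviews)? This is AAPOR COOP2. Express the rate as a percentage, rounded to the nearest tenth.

64.7%

Numerator → 717 + 104 = 821
Denom → 717 + 104 + 375 + 73 = 1269
COOP2 = 821 / 1269 = 0.6470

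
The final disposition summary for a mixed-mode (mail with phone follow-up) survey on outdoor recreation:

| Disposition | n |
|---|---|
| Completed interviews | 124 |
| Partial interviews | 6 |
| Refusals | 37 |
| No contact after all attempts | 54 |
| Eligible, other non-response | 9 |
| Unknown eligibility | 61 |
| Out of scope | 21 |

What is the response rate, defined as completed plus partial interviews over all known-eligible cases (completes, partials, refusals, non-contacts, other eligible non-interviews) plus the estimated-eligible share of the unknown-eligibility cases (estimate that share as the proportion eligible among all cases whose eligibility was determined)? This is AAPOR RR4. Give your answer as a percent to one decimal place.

45.5%

Num → 124 + 6 = 130
Determined eligible → 124 + 6 + 37 + 54 + 9 = 230
e = 230 / (230 + 21) = 230 / 251 = 0.9163
Eligible share of unknowns → 0.9163 × 61 = 55.89
Denominator → 230 + 55.89 = 285.89
RR4 = 130 / 285.89 = 0.4547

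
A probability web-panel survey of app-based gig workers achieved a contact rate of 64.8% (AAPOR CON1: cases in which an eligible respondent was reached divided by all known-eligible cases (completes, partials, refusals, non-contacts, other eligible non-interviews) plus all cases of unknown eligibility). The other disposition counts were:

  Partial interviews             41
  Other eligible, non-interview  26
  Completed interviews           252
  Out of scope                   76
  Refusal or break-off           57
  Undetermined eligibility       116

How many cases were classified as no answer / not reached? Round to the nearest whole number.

88

Num → 252 + 41 + 57 + 26 = 376
CON1 = 376 / D = 0.648
D = 376 / 0.648 = 580.2
Remaining denominator categories sum to 492
no answer / not reached = 580.2 − 492 ≈ 88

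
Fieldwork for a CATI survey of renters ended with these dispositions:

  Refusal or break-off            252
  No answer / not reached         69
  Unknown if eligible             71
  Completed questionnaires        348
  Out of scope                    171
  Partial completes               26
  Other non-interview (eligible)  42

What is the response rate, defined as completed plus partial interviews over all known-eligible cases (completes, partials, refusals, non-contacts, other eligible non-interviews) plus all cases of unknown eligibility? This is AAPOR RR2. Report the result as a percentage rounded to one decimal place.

Num → 348 + 26 = 374
Denominator → 348 + 26 + 252 + 69 + 42 + 71 = 808
RR2 = 374 / 808 = 0.4629

46.3%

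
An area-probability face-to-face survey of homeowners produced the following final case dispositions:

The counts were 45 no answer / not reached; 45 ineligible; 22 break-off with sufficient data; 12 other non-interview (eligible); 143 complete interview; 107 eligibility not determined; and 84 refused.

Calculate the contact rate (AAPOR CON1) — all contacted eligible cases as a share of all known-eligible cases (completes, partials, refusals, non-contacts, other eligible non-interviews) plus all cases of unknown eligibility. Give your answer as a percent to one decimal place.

Numerator → 143 + 22 + 84 + 12 = 261
Denominator → 143 + 22 + 84 + 45 + 12 + 107 = 413
CON1 = 261 / 413 = 0.6320

63.2%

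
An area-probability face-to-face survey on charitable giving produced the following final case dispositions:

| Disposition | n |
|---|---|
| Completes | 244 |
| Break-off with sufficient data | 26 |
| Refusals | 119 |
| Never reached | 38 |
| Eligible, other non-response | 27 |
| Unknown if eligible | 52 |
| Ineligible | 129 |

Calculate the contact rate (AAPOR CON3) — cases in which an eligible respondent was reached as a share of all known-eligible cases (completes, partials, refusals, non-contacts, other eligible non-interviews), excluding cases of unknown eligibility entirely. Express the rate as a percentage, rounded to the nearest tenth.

Top: 244 + 26 + 119 + 27 = 416
Base: 244 + 26 + 119 + 38 + 27 = 454
CON3 = 416 / 454 = 0.9163

91.6%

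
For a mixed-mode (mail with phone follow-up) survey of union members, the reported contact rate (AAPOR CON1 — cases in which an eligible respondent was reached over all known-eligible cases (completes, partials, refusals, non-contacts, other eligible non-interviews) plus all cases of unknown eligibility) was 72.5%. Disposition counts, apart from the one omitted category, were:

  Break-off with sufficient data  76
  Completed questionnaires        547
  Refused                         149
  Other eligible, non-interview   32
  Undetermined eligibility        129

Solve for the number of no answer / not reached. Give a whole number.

Numerator: 547 + 76 + 149 + 32 = 804
CON1 = 804 / D = 0.725
D = 804 / 0.725 = 1109.0
Rest of base = 933
no answer / not reached = 1109.0 − 933 ≈ 176

176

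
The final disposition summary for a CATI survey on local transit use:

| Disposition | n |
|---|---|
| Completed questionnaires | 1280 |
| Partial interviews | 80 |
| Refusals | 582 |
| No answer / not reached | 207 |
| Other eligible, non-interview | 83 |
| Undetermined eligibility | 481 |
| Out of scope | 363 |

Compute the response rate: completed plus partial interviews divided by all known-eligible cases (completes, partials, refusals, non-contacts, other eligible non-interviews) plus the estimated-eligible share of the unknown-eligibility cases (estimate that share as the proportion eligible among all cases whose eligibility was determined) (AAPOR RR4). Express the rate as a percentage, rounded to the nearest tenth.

Num → 1280 + 80 = 1360
Known eligible → 1280 + 80 + 582 + 207 + 83 = 2232
e = 2232 / (2232 + 363) = 2232 / 2595 = 0.8601
e × U → 0.8601 × 481 = 413.71
Denom → 2232 + 413.71 = 2645.71
RR4 = 1360 / 2645.71 = 0.5140

51.4%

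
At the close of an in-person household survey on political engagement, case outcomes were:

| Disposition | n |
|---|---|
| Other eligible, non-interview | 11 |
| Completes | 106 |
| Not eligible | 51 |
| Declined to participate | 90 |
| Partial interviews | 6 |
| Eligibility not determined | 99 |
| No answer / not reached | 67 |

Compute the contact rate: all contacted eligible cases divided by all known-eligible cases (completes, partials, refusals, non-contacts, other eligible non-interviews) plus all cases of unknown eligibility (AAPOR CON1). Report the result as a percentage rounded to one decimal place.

56.2%

Numerator: 106 + 6 + 90 + 11 = 213
Denominator: 106 + 6 + 90 + 67 + 11 + 99 = 379
CON1 = 213 / 379 = 0.5620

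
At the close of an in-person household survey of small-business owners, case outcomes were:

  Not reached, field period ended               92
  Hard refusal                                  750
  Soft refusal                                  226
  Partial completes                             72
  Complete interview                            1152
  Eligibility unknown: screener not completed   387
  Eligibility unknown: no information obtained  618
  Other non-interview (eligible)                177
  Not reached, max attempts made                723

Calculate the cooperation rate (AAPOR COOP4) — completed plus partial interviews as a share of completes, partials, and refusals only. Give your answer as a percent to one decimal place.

55.6%

Refusals = 750 + 226 = 976
No answer / not reached = 92 + 723 = 815
Eligibility not determined = 387 + 618 = 1005
Top: 1152 + 72 = 1224
Denominator: 1152 + 72 + 976 = 2200
COOP4 = 1224 / 2200 = 0.5564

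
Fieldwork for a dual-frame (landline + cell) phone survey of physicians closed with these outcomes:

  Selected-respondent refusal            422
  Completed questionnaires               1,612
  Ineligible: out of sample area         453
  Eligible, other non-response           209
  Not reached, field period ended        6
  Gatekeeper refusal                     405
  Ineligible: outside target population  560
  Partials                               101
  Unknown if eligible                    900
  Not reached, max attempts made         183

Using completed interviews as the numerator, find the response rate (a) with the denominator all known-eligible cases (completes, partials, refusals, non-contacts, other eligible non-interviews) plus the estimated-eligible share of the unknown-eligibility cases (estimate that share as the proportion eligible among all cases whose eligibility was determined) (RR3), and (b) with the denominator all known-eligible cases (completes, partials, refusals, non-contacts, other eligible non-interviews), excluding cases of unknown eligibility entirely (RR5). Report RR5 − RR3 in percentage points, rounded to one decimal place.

Declined to participate = 405 + 422 = 827
No contact after all attempts = 6 + 183 = 189
Ineligible = 560 + 453 = 1013
Top → 1612
Known eligible → 1612 + 101 + 827 + 189 + 209 = 2938
e = 2938 / (2938 + 1013) = 2938 / 3951 = 0.7436
Estimated eligible among unknowns → 0.7436 × 900 = 669.24
Denominator → 2938 + 669.24 = 3607.24
RR3 = 1612 / 3607.24 = 0.4469
Denominator → 1612 + 101 + 827 + 189 + 209 = 2938
RR5 = 1612 / 2938 = 0.5487
Difference = 54.87 − 44.69 = 10.18 percentage points

10.2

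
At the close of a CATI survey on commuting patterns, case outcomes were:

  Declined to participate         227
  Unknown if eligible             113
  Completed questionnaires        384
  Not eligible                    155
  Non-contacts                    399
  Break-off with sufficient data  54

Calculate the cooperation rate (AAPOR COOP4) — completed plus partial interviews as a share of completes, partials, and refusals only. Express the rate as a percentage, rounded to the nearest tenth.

Num: 384 + 54 = 438
Denom: 384 + 54 + 227 = 665
COOP4 = 438 / 665 = 0.6586

65.9%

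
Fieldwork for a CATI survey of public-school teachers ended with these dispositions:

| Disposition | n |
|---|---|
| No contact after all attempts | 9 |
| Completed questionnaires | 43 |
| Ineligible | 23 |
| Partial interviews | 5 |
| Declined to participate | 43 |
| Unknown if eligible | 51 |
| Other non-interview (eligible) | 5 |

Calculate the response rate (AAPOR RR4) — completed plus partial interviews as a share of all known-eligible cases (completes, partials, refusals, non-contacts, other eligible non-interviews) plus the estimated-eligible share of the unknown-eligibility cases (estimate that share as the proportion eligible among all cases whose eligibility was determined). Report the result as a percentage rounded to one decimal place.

32.7%

Top = 43 + 5 = 48
Known eligible = 43 + 5 + 43 + 9 + 5 = 105
e = 105 / (105 + 23) = 105 / 128 = 0.8203
Estimated eligible among unknowns = 0.8203 × 51 = 41.84
Base = 105 + 41.84 = 146.84
RR4 = 48 / 146.84 = 0.3269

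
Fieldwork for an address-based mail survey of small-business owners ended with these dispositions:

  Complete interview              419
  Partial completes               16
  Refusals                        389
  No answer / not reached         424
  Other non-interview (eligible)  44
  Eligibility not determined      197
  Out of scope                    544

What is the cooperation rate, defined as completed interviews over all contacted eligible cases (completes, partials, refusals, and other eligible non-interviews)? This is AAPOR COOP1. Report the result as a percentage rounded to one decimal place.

48.3%

Numerator = 419
Base = 419 + 16 + 389 + 44 = 868
COOP1 = 419 / 868 = 0.4827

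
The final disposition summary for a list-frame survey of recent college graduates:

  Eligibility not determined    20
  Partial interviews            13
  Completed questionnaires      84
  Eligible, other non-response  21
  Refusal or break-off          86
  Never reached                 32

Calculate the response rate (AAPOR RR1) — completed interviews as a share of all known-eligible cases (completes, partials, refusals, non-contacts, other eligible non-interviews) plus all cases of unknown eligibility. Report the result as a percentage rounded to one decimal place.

Numerator: 84
Base: 84 + 13 + 86 + 32 + 21 + 20 = 256
RR1 = 84 / 256 = 0.3281

32.8%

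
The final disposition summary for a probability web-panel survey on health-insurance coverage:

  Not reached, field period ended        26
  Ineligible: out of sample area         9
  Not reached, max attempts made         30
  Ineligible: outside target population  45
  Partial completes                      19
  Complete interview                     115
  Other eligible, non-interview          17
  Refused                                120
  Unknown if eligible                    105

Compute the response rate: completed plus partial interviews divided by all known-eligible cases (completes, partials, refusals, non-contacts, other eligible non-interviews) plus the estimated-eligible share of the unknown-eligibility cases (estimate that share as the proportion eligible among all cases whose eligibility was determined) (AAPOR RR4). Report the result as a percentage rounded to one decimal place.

32.1%

No contact after all attempts = 26 + 30 = 56
Screened out, ineligible = 45 + 9 = 54
Top → 115 + 19 = 134
Known eligible → 115 + 19 + 120 + 56 + 17 = 327
e = 327 / (327 + 54) = 327 / 381 = 0.8583
Estimated eligible among unknowns → 0.8583 × 105 = 90.12
Denom → 327 + 90.12 = 417.12
RR4 = 134 / 417.12 = 0.3213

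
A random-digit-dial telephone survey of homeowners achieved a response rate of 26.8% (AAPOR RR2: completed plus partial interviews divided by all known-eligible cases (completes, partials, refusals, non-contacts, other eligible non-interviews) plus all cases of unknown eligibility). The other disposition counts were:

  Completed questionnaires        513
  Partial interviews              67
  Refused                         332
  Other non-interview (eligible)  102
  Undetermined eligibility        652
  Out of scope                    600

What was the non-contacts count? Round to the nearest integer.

498

Numerator → 513 + 67 = 580
RR2 = 580 / D = 0.268
D = 580 / 0.268 = 2164.2
Remaining denominator categories sum to 1666
non-contacts = 2164.2 − 1666 ≈ 498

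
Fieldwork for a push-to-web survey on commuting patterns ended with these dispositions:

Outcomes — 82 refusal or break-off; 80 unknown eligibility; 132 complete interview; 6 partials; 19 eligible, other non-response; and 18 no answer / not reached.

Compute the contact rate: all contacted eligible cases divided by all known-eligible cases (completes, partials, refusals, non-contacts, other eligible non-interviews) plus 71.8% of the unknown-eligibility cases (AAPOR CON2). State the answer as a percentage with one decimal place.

76.0%

Top: 132 + 6 + 82 + 19 = 239
Determined eligible: 132 + 6 + 82 + 18 + 19 = 257
Eligible share of unknowns: 0.7180 × 80 = 57.44
Base: 257 + 57.44 = 314.44
CON2 = 239 / 314.44 = 0.7601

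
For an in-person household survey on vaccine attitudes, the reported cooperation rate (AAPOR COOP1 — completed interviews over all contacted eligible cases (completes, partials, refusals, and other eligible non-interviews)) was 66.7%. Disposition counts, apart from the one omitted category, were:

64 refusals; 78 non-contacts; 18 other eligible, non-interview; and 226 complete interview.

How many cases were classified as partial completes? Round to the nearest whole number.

31

COOP1 = 226 / D = 0.667
D = 226 / 0.667 = 338.8
Remaining denominator categories sum to 308
partial completes = 338.8 − 308 ≈ 31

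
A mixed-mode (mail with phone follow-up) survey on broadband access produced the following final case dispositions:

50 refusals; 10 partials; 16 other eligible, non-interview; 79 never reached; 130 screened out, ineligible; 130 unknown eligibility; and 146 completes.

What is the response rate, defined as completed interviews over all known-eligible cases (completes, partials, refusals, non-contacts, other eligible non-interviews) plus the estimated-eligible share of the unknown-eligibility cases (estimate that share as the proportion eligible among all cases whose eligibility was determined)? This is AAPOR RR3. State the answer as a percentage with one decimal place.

37.3%

Numerator: 146
Determined eligible: 146 + 10 + 50 + 79 + 16 = 301
e = 301 / (301 + 130) = 301 / 431 = 0.6984
Eligible share of unknowns: 0.6984 × 130 = 90.79
Denom: 301 + 90.79 = 391.79
RR3 = 146 / 391.79 = 0.3726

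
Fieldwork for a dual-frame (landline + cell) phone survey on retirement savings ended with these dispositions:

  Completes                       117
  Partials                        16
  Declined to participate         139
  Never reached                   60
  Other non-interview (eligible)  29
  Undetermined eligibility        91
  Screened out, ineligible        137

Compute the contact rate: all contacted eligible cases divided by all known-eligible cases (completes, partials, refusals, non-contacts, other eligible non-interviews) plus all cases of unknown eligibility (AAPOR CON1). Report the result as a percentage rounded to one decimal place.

66.6%

Num = 117 + 16 + 139 + 29 = 301
Denom = 117 + 16 + 139 + 60 + 29 + 91 = 452
CON1 = 301 / 452 = 0.6659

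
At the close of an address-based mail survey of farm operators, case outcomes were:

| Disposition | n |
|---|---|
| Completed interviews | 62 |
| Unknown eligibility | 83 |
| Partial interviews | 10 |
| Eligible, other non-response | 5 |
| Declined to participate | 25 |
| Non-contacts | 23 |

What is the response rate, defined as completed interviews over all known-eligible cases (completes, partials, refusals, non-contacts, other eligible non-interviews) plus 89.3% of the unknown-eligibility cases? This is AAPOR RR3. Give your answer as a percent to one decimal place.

Top → 62
Determined eligible → 62 + 10 + 25 + 23 + 5 = 125
Eligible share of unknowns → 0.8930 × 83 = 74.12
Base → 125 + 74.12 = 199.12
RR3 = 62 / 199.12 = 0.3114

31.1%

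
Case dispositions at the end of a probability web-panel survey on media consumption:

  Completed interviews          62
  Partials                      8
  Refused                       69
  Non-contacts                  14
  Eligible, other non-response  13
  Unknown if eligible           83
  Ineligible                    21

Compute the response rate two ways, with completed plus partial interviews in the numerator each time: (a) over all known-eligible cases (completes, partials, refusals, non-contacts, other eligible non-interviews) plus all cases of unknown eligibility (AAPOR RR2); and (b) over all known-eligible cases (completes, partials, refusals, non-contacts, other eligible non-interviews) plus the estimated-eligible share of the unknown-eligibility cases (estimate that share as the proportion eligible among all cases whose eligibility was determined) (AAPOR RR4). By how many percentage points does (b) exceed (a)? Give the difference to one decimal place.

1.1

Num = 62 + 8 = 70
Denominator = 62 + 8 + 69 + 14 + 13 + 83 = 249
RR2 = 70 / 249 = 0.2811
Eligible (known) = 62 + 8 + 69 + 14 + 13 = 166
e = 166 / (166 + 21) = 166 / 187 = 0.8877
Estimated eligible among unknowns = 0.8877 × 83 = 73.68
Denominator = 166 + 73.68 = 239.68
RR4 = 70 / 239.68 = 0.2921
Difference = 29.21 − 28.11 = 1.10 percentage points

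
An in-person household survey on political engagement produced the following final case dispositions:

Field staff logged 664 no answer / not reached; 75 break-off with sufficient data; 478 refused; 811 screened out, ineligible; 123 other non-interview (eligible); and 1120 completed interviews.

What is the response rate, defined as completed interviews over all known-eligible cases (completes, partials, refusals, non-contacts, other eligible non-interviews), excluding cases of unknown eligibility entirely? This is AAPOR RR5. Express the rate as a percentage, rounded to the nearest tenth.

45.5%

Numerator: 1120
Denominator: 1120 + 75 + 478 + 664 + 123 = 2460
RR5 = 1120 / 2460 = 0.4553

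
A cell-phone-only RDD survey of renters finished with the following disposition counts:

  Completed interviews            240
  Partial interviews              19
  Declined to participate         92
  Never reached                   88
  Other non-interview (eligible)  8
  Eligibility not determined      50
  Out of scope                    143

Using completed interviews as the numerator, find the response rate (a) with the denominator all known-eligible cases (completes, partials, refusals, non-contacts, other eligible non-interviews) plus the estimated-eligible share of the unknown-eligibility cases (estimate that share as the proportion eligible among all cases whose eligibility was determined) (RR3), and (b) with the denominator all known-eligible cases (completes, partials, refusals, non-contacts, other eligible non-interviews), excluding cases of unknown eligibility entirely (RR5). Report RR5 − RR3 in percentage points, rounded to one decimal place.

4.2

Numerator → 240
Known eligible → 240 + 19 + 92 + 88 + 8 = 447
e = 447 / (447 + 143) = 447 / 590 = 0.7576
Eligible share of unknowns → 0.7576 × 50 = 37.88
Denom → 447 + 37.88 = 484.88
RR3 = 240 / 484.88 = 0.4950
Denom → 240 + 19 + 92 + 88 + 8 = 447
RR5 = 240 / 447 = 0.5369
Difference = 53.69 − 49.50 = 4.19 percentage points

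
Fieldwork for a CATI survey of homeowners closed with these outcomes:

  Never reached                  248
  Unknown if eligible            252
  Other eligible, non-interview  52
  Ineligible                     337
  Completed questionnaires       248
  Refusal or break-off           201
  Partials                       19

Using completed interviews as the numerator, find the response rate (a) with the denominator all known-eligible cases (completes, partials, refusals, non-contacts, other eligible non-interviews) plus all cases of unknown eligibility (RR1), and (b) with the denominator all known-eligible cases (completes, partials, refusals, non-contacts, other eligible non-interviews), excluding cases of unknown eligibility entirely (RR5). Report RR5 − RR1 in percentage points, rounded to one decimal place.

8.0

Top → 248
Denominator → 248 + 19 + 201 + 248 + 52 + 252 = 1020
RR1 = 248 / 1020 = 0.2431
Denominator → 248 + 19 + 201 + 248 + 52 = 768
RR5 = 248 / 768 = 0.3229
Difference = 32.29 − 24.31 = 7.98 percentage points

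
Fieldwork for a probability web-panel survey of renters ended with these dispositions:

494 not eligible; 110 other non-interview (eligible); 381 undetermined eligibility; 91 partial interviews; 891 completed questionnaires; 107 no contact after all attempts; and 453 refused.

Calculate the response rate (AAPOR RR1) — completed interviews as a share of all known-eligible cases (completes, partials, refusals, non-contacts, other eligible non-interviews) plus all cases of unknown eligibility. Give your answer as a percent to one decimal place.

43.8%

Num: 891
Denom: 891 + 91 + 453 + 107 + 110 + 381 = 2033
RR1 = 891 / 2033 = 0.4383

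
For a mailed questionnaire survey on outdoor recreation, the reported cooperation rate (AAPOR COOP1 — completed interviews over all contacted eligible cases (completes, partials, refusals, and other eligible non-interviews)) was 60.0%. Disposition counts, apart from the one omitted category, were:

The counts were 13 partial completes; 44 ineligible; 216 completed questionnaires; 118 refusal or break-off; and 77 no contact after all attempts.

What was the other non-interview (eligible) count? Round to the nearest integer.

COOP1 = 216 / D = 0.600
D = 216 / 0.600 = 360.0
Rest of base = 347
other non-interview (eligible) = 360.0 − 347 ≈ 13

13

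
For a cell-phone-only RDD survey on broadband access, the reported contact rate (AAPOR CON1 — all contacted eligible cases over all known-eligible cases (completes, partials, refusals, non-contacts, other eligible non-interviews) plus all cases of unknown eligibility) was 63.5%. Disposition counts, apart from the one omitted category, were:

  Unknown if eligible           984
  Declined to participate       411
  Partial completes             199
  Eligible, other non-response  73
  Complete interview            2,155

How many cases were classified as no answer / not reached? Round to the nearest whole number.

647

Num → 2155 + 199 + 411 + 73 = 2838
CON1 = 2838 / D = 0.635
D = 2838 / 0.635 = 4469.3
Remaining denominator categories sum to 3822
no answer / not reached = 4469.3 − 3822 ≈ 647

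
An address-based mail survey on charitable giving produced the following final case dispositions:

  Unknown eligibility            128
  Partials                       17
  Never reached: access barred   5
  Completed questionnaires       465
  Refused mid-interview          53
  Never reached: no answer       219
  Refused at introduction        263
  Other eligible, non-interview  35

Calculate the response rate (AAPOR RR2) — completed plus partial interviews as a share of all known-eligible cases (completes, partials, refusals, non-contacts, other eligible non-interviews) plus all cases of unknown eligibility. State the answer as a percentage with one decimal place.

40.7%

Refusals = 263 + 53 = 316
No answer / not reached = 219 + 5 = 224
Numerator = 465 + 17 = 482
Base = 465 + 17 + 316 + 224 + 35 + 128 = 1185
RR2 = 482 / 1185 = 0.4068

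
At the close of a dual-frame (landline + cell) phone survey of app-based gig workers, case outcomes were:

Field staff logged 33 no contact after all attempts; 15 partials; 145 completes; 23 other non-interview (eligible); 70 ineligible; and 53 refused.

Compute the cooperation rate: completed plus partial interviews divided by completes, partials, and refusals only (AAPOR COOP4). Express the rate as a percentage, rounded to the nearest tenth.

Numerator: 145 + 15 = 160
Denominator: 145 + 15 + 53 = 213
COOP4 = 160 / 213 = 0.7512

75.1%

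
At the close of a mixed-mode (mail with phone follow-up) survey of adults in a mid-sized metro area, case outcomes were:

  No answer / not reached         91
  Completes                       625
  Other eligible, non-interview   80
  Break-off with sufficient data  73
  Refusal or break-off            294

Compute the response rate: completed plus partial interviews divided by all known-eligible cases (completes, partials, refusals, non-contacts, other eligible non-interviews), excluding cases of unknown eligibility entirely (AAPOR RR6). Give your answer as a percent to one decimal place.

Top → 625 + 73 = 698
Denom → 625 + 73 + 294 + 91 + 80 = 1163
RR6 = 698 / 1163 = 0.6002

60.0%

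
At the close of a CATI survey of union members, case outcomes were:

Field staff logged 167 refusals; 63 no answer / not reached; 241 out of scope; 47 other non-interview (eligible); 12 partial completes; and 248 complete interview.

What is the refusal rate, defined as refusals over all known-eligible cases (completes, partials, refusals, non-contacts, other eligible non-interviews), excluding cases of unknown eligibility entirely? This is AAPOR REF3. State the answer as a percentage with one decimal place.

31.1%

Numerator = 167
Base = 248 + 12 + 167 + 63 + 47 = 537
REF3 = 167 / 537 = 0.3110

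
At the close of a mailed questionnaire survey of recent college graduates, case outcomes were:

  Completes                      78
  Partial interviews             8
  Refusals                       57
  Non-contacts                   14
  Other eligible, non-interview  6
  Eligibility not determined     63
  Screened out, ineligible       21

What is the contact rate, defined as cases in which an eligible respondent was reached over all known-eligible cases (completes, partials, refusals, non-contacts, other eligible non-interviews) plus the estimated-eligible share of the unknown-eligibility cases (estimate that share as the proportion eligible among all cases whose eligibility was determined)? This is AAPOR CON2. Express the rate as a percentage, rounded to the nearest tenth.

Top = 78 + 8 + 57 + 6 = 149
Eligible (known) = 78 + 8 + 57 + 14 + 6 = 163
e = 163 / (163 + 21) = 163 / 184 = 0.8859
Eligible share of unknowns = 0.8859 × 63 = 55.81
Base = 163 + 55.81 = 218.81
CON2 = 149 / 218.81 = 0.6810

68.1%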